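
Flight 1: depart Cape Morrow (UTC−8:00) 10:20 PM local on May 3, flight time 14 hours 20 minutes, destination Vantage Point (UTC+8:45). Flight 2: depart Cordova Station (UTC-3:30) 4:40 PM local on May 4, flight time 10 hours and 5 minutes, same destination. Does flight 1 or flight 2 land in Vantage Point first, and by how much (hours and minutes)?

the first, by 9 hours 35 minutes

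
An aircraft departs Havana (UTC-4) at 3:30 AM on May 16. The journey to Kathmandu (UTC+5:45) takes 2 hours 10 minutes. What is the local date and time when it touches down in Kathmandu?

3:25 PM on May 16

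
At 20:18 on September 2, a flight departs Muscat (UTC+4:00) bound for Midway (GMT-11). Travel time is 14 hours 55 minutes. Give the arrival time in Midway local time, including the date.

Midway is 15:00 behind Muscat.
After 14 hours and 55 minutes it is 11:13 (Sep 3) in Muscat.
Shift by the zone difference: 11:13 − 15:00 = 20:13 on Sep 2 in Midway.

20:13 on September 2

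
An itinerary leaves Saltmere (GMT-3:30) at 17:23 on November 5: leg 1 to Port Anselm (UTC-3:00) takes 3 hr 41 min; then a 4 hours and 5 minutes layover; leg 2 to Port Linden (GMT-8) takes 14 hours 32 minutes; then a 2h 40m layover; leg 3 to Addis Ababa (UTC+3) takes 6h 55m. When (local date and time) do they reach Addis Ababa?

07:46 on November 7

Convert departure to UTC: 17:23 + 3:30 = 20:53 UTC on Nov 5.
Add 3 hours 41 minutes leg 1 → 00:34 UTC (Nov 6).
Add 4 hours and 5 minutes layover in Port Anselm → 04:39 UTC.
Add 14 hours and 32 minutes leg 2 → 19:11 UTC.
Add 2 hours and 40 minutes layover in Port Linden → 21:51 UTC.
Add 6 hours and 55 minutes leg 3 → 04:46 UTC (Nov 7).
Addis Ababa is UTC+3:00, so local arrival = 04:46 + 3:00 = 07:46 on Nov 7.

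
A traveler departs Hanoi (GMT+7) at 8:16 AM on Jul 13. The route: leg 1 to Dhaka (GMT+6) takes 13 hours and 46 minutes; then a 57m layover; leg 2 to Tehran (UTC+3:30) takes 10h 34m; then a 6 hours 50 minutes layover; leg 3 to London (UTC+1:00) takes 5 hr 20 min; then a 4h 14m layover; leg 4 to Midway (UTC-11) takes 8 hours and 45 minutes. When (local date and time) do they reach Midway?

4:42 PM on Jul 14

Convert departure to UTC: 8:16 AM − 7:00 = 1:16 AM UTC on Jul 13.
Add 13 hours and 46 minutes leg 1 → 3:02 PM UTC.
Add 57 minutes layover in Dhaka → 3:59 PM UTC.
Add 10 hours and 34 minutes leg 2 → 2:33 AM UTC (Jul 14).
Add 6 hours 50 minutes layover in Tehran → 9:23 AM UTC.
Add 5 hours 20 minutes leg 3 → 2:43 PM UTC.
Add 4 hours 14 minutes layover in London → 6:57 PM UTC.
Add 8 hours 45 minutes leg 4 → 3:42 AM UTC (Jul 15).
Midway is UTC−11:00, so local arrival = 3:42 AM − 11:00 = 4:42 PM on Jul 14.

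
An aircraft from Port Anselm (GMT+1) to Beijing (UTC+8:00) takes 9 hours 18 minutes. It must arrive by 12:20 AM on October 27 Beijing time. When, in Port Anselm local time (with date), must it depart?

Target arrival in UTC: 12:20 AM − 8:00 = 4:20 PM on Oct 26.
Subtract 9 hours 18 minutes → departure 7:02 AM UTC on Oct 26.
Port Anselm is UTC+1:00: 7:02 AM + 1:00 = 8:02 AM on Oct 26.

8:02 AM on October 26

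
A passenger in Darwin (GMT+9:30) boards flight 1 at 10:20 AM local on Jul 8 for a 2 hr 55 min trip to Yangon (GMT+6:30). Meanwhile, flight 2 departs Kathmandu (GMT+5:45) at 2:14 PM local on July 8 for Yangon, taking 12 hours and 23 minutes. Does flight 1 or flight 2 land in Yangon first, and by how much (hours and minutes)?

Flight 1 in UTC: 10:20 AM − 9:30 = 12:50 AM on Jul 8.
+2 hours 55 minutes → arrive 3:45 AM UTC on Jul 8.
Flight 2 in UTC: 2:14 PM − 5:45 = 8:29 AM on Jul 8.
+12 hours 23 minutes → arrive 8:52 PM UTC on Jul 8.
Flight 1 lands earlier by 17 hours 7 minutes.

the first, by 17 hours 7 minutes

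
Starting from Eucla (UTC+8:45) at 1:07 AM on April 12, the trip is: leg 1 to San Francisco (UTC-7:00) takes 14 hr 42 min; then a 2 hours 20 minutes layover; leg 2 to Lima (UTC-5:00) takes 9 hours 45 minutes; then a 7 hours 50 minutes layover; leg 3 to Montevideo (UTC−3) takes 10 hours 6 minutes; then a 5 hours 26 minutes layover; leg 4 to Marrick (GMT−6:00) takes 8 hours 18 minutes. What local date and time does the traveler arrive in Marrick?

8:49 PM on Apr 13

Convert departure to UTC: 1:07 AM − 8:45 = 4:22 PM UTC on Apr 11.
Add 14 hours and 42 minutes leg 1 → 7:04 AM UTC (Apr 12).
Add 2 hours and 20 minutes layover in San Francisco → 9:24 AM UTC.
Add 9 hours 45 minutes leg 2 → 7:09 PM UTC.
Add 7 hours and 50 minutes layover in Lima → 2:59 AM UTC (Apr 13).
Add 10 hours 6 minutes leg 3 → 1:05 PM UTC.
Add 5 hours and 26 minutes layover in Montevideo → 6:31 PM UTC.
Add 8 hours and 18 minutes leg 4 → 2:49 AM UTC (Apr 14).
Marrick is UTC−6:00, so local arrival = 2:49 AM − 6:00 = 8:49 PM on Apr 13.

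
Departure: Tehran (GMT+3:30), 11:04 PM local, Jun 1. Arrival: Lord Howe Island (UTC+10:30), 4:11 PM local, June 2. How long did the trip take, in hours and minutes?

Lord Howe Island is 7:00 ahead of Tehran.
Clock-face elapsed time (ignoring zones) is 17 hours 7 minutes.
Actual elapsed = 17 hours 7 minutes − 7:00 = 10 hours 7 minutes.

10 hours 7 minutes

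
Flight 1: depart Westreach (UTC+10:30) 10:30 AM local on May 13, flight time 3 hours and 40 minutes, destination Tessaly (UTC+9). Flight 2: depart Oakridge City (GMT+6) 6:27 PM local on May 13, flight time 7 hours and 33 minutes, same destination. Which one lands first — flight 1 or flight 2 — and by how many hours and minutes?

Flight 1 in UTC: 10:30 AM − 10:30 = 12:00 AM on May 13.
+3 hours 40 minutes → arrive 3:40 AM UTC on May 13.
Flight 2 in UTC: 6:27 PM − 6:00 = 12:27 PM on May 13.
+7 hours and 33 minutes → arrive 8:00 PM UTC on May 13.
Flight 1 lands earlier by 16 hours 20 minutes.

the first, by 16 hours 20 minutes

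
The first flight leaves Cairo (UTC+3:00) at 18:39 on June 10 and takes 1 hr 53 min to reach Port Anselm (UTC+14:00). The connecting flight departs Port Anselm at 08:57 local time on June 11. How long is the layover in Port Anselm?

Convert departure to UTC: 18:39 − 3:00 = 15:39 UTC on Jun 10.
Add 1 hour 53 minutes flight time → 17:32 UTC.
Port Anselm is UTC+14:00, so local arrival = 17:32 + 14:00 = 07:32 on Jun 11.
Layover = 08:57 − 07:32 = 1 hour 25 minutes.

1 hour 25 minutes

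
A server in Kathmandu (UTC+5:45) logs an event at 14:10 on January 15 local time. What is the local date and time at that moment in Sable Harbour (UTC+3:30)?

In UTC: 14:10 − 5:45 = 08:25 on Jan 15.
Sable Harbour is UTC+3:30: 08:25 + 3:30 = 11:55 on Jan 15.

11:55 on Jan 15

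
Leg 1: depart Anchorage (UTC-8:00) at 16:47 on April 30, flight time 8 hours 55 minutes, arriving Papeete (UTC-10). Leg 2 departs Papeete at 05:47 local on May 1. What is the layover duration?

6 hours 5 minutes

Convert departure to UTC: 16:47 + 8:00 = 00:47 UTC on May 1.
Add 8 hours and 55 minutes flight time → 09:42 UTC.
Papeete is UTC−10:00, so local arrival = 09:42 − 10:00 = 23:42 on Apr 30.
Layover = 05:47 − 23:42 (+1 day) = 6 hours 5 minutes.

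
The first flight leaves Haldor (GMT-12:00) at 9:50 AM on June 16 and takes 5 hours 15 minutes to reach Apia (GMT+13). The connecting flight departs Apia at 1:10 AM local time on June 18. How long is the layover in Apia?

Convert departure to UTC: 9:50 AM + 12:00 = 9:50 PM UTC on Jun 16.
Add 5 hours 15 minutes flight time → 3:05 AM UTC (Jun 17).
Apia is UTC+13:00, so local arrival = 3:05 AM + 13:00 = 4:05 PM on Jun 17.
Layover = 1:10 AM − 4:05 PM (+1 day) = 9 hours 5 minutes.

9 hours 5 minutes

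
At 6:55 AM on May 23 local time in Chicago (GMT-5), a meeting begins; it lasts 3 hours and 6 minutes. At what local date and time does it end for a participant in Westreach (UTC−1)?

Convert start to UTC: 6:55 AM + 5:00 = 11:55 AM UTC on May 23.
Add 3 hours 6 minutes duration → 3:01 PM UTC.
Westreach is UTC−1:00, so local end time = 3:01 PM − 1:00 = 2:01 PM on May 23.

2:01 PM on May 23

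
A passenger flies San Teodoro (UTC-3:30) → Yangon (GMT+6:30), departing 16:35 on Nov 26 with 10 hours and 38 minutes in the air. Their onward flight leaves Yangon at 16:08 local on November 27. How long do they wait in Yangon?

2 hours 55 minutes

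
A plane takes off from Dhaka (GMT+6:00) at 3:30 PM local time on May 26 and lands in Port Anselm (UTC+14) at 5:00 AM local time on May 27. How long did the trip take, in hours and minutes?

Port Anselm is 8:00 ahead of Dhaka.
Clock-face elapsed time (ignoring zones) is 13 hours 30 minutes.
Actual elapsed = 13 hours 30 minutes − 8:00 = 5 hours 30 minutes.

5 hours 30 minutes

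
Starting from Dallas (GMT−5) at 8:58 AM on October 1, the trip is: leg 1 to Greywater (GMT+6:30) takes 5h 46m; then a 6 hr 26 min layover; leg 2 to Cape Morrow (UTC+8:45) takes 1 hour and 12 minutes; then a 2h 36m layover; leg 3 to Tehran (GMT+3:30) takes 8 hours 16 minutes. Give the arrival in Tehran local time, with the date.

5:44 PM on October 2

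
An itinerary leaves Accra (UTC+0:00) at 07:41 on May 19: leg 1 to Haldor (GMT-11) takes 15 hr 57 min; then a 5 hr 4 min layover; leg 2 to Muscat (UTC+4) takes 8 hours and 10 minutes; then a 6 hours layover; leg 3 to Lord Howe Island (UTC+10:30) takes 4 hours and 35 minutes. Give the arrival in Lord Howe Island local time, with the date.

Accra is at UTC+0, so departure is already 07:41 UTC on May 19.
Add 15 hours 57 minutes leg 1 → 23:38 UTC.
Add 5 hours and 4 minutes layover in Haldor → 04:42 UTC (May 20).
Add 8 hours 10 minutes leg 2 → 12:52 UTC.
Add 6 hours layover in Muscat → 18:52 UTC.
Add 4 hours 35 minutes leg 3 → 23:27 UTC.
Lord Howe Island is UTC+10:30, so local arrival = 23:27 + 10:30 = 09:57 on May 21.

09:57 on May 21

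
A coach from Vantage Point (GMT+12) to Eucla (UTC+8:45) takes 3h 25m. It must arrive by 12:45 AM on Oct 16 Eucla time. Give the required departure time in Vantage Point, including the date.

12:35 AM on Oct 16

Target arrival in UTC: 12:45 AM − 8:45 = 4:00 PM on Oct 15.
Subtract 3 hours 25 minutes → departure 12:35 PM UTC on Oct 15.
Vantage Point is UTC+12:00: 12:35 PM + 12:00 = 12:35 AM on Oct 16.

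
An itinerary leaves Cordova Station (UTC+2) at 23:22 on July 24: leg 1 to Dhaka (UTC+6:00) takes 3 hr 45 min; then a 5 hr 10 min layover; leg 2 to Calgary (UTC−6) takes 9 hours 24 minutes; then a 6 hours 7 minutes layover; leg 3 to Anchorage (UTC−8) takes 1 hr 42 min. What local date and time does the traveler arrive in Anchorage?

Convert departure to UTC: 23:22 − 2:00 = 21:22 UTC on Jul 24.
Add 3 hours 45 minutes leg 1 → 01:07 UTC (Jul 25).
Add 5 hours 10 minutes layover in Dhaka → 06:17 UTC.
Add 9 hours and 24 minutes leg 2 → 15:41 UTC.
Add 6 hours 7 minutes layover in Calgary → 21:48 UTC.
Add 1 hour and 42 minutes leg 3 → 23:30 UTC.
Anchorage is UTC−8:00, so local arrival = 23:30 − 8:00 = 15:30 on Jul 25.

15:30 on July 25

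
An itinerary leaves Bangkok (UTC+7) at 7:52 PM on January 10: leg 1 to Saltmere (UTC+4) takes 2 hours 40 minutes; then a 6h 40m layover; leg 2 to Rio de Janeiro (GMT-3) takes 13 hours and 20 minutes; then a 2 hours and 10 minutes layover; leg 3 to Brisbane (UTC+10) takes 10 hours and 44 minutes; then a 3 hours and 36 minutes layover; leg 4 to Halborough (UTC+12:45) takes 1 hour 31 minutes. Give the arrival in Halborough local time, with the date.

Convert departure to UTC: 7:52 PM − 7:00 = 12:52 PM UTC on Jan 10.
Add 2 hours 40 minutes leg 1 → 3:32 PM UTC.
Add 6 hours 40 minutes layover in Saltmere → 10:12 PM UTC.
Add 13 hours 20 minutes leg 2 → 11:32 AM UTC (Jan 11).
Add 2 hours and 10 minutes layover in Rio de Janeiro → 1:42 PM UTC.
Add 10 hours 44 minutes leg 3 → 12:26 AM UTC (Jan 12).
Add 3 hours 36 minutes layover in Brisbane → 4:02 AM UTC.
Add 1 hour and 31 minutes leg 4 → 5:33 AM UTC.
Halborough is UTC+12:45, so local arrival = 5:33 AM + 12:45 = 6:18 PM on Jan 12.

6:18 PM on Jan 12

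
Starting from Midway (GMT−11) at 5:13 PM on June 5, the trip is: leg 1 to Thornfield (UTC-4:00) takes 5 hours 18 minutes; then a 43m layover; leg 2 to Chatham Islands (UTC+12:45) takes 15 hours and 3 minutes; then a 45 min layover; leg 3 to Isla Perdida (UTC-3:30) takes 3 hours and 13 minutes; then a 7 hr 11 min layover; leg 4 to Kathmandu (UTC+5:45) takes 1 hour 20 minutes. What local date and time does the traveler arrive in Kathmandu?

7:31 PM on June 7

Convert departure to UTC: 5:13 PM + 11:00 = 4:13 AM UTC on Jun 6.
Add 5 hours 18 minutes leg 1 → 9:31 AM UTC.
Add 43 minutes layover in Thornfield → 10:14 AM UTC.
Add 15 hours and 3 minutes leg 2 → 1:17 AM UTC (Jun 7).
Add 45 minutes layover in Chatham Islands → 2:02 AM UTC.
Add 3 hours 13 minutes leg 3 → 5:15 AM UTC.
Add 7 hours and 11 minutes layover in Isla Perdida → 12:26 PM UTC.
Add 1 hour 20 minutes leg 4 → 1:46 PM UTC.
Kathmandu is UTC+5:45, so local arrival = 1:46 PM + 5:45 = 7:31 PM on Jun 7.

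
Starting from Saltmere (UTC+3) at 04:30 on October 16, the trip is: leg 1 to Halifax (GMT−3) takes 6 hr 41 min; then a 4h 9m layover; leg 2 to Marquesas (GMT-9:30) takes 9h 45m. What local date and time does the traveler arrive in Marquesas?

Convert departure to UTC: 04:30 − 3:00 = 01:30 UTC on Oct 16.
Add 6 hours 41 minutes leg 1 → 08:11 UTC.
Add 4 hours and 9 minutes layover in Halifax → 12:20 UTC.
Add 9 hours and 45 minutes leg 2 → 22:05 UTC.
Marquesas is UTC−9:30, so local arrival = 22:05 − 9:30 = 12:35 on Oct 16.

12:35 on Oct 16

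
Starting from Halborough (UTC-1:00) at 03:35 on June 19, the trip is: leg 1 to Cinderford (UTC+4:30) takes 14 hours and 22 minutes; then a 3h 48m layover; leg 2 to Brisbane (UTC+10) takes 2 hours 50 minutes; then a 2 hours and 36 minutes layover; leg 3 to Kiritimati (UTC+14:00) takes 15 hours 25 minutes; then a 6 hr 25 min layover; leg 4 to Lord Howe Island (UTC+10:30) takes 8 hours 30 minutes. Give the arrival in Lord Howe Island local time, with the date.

Convert departure to UTC: 03:35 + 1:00 = 04:35 UTC on Jun 19.
Add 14 hours 22 minutes leg 1 → 18:57 UTC.
Add 3 hours and 48 minutes layover in Cinderford → 22:45 UTC.
Add 2 hours 50 minutes leg 2 → 01:35 UTC (Jun 20).
Add 2 hours 36 minutes layover in Brisbane → 04:11 UTC.
Add 15 hours and 25 minutes leg 3 → 19:36 UTC.
Add 6 hours 25 minutes layover in Kiritimati → 02:01 UTC (Jun 21).
Add 8 hours 30 minutes leg 4 → 10:31 UTC.
Lord Howe Island is UTC+10:30, so local arrival = 10:31 + 10:30 = 21:01 on Jun 21.

21:01 on Jun 21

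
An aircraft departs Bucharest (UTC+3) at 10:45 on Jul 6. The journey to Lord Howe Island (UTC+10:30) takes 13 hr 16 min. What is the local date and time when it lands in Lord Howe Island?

Convert departure to UTC: 10:45 − 3:00 = 07:45 UTC on Jul 6.
Add 13 hours and 16 minutes travel time → 21:01 UTC.
Lord Howe Island is UTC+10:30, so local arrival = 21:01 + 10:30 = 07:31 on Jul 7.

07:31 on July 7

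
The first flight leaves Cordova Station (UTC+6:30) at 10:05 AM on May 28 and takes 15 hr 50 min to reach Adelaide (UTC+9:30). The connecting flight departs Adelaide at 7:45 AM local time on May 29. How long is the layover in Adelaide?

2 hours 50 minutes

Convert departure to UTC: 10:05 AM − 6:30 = 3:35 AM UTC on May 28.
Add 15 hours 50 minutes flight time → 7:25 PM UTC.
Adelaide is UTC+9:30, so local arrival = 7:25 PM + 9:30 = 4:55 AM on May 29.
Layover = 7:45 AM − 4:55 AM = 2 hours 50 minutes.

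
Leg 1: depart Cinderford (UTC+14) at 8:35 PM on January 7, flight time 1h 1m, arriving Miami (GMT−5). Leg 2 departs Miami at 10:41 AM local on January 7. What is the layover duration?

8 hours 5 minutes

Convert departure to UTC: 8:35 PM − 14:00 = 6:35 AM UTC on Jan 7.
Add 1 hour and 1 minute flight time → 7:36 AM UTC.
Miami is UTC−5:00, so local arrival = 7:36 AM − 5:00 = 2:36 AM on Jan 7.
Layover = 10:41 AM − 2:36 AM = 8 hours 5 minutes.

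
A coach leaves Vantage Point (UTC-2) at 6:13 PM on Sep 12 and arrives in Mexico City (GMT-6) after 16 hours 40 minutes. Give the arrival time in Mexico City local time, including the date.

6:53 AM on Sep 13

Convert departure to UTC: 6:13 PM + 2:00 = 8:13 PM UTC on Sep 12.
Add 16 hours and 40 minutes travel time → 12:53 PM UTC (Sep 13).
Mexico City is UTC−6:00, so local arrival = 12:53 PM − 6:00 = 6:53 AM on Sep 13.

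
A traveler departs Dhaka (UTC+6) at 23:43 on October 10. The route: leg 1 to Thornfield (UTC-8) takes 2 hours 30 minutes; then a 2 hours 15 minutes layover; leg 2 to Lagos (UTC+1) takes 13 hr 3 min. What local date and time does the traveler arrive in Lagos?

12:31 on Oct 11

Convert departure to UTC: 23:43 − 6:00 = 17:43 UTC on Oct 10.
Add 2 hours and 30 minutes leg 1 → 20:13 UTC.
Add 2 hours and 15 minutes layover in Thornfield → 22:28 UTC.
Add 13 hours and 3 minutes leg 2 → 11:31 UTC (Oct 11).
Lagos is UTC+1:00, so local arrival = 11:31 + 1:00 = 12:31 on Oct 11.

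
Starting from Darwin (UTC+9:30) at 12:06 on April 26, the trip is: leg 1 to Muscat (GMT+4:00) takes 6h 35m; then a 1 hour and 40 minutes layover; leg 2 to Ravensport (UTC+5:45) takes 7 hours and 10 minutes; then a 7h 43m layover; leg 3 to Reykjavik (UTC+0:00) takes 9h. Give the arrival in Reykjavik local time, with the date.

10:44 on April 27

Convert departure to UTC: 12:06 − 9:30 = 02:36 UTC on Apr 26.
Add 6 hours 35 minutes leg 1 → 09:11 UTC.
Add 1 hour 40 minutes layover in Muscat → 10:51 UTC.
Add 7 hours and 10 minutes leg 2 → 18:01 UTC.
Add 7 hours 43 minutes layover in Ravensport → 01:44 UTC (Apr 27).
Add 9 hours leg 3 → 10:44 UTC.
Reykjavik is UTC+0, so local arrival is the same: 10:44 on Apr 27.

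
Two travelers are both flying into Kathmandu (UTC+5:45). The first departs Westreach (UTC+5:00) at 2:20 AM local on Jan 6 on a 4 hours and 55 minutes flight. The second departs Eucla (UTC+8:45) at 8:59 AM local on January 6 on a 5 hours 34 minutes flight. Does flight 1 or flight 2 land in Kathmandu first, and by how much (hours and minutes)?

the first, by 3 hours 33 minutes

Flight 1 in UTC: 2:20 AM − 5:00 = 9:20 PM on Jan 5.
+4 hours and 55 minutes → arrive 2:15 AM UTC on Jan 6.
Flight 2 in UTC: 8:59 AM − 8:45 = 12:14 AM on Jan 6.
+5 hours and 34 minutes → arrive 5:48 AM UTC on Jan 6.
Flight 1 lands earlier by 3 hours 33 minutes.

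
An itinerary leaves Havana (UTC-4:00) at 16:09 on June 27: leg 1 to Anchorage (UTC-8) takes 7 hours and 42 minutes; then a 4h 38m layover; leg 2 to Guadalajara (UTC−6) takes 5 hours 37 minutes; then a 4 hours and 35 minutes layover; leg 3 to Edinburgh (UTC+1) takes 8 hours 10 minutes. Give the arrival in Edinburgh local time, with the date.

03:51 on June 29

Convert departure to UTC: 16:09 + 4:00 = 20:09 UTC on Jun 27.
Add 7 hours 42 minutes leg 1 → 03:51 UTC (Jun 28).
Add 4 hours 38 minutes layover in Anchorage → 08:29 UTC.
Add 5 hours 37 minutes leg 2 → 14:06 UTC.
Add 4 hours 35 minutes layover in Guadalajara → 18:41 UTC.
Add 8 hours and 10 minutes leg 3 → 02:51 UTC (Jun 29).
Edinburgh is UTC+1:00, so local arrival = 02:51 + 1:00 = 03:51 on Jun 29.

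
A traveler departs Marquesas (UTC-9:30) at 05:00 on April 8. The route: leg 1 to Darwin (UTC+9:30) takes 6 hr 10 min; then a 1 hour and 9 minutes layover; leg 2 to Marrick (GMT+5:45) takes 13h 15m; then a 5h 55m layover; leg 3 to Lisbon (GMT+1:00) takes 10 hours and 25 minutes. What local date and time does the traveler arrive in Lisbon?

04:24 on April 10

Convert departure to UTC: 05:00 + 9:30 = 14:30 UTC on Apr 8.
Add 6 hours and 10 minutes leg 1 → 20:40 UTC.
Add 1 hour and 9 minutes layover in Darwin → 21:49 UTC.
Add 13 hours 15 minutes leg 2 → 11:04 UTC (Apr 9).
Add 5 hours 55 minutes layover in Marrick → 16:59 UTC.
Add 10 hours and 25 minutes leg 3 → 03:24 UTC (Apr 10).
Lisbon is UTC+1:00, so local arrival = 03:24 + 1:00 = 04:24 on Apr 10.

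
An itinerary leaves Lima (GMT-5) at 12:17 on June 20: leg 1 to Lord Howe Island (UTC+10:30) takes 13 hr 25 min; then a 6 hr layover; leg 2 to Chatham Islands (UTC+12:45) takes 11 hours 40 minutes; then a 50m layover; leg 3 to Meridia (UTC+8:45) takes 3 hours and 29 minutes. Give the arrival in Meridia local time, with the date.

13:26 on Jun 22

Convert departure to UTC: 12:17 + 5:00 = 17:17 UTC on Jun 20.
Add 13 hours and 25 minutes leg 1 → 06:42 UTC (Jun 21).
Add 6 hours layover in Lord Howe Island → 12:42 UTC.
Add 11 hours and 40 minutes leg 2 → 00:22 UTC (Jun 22).
Add 50 minutes layover in Chatham Islands → 01:12 UTC.
Add 3 hours 29 minutes leg 3 → 04:41 UTC.
Meridia is UTC+8:45, so local arrival = 04:41 + 8:45 = 13:26 on Jun 22.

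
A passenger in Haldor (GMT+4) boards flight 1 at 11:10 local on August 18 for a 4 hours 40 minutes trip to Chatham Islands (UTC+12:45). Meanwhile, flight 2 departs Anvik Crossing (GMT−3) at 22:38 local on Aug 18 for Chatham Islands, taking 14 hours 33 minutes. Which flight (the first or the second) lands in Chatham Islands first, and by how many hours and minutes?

the first, by 28 hours 21 minutes

Flight 1 in UTC: 11:10 − 4:00 = 07:10 on Aug 18.
+4 hours 40 minutes → arrive 11:50 UTC on Aug 18.
Flight 2 in UTC: 22:38 + 3:00 = 01:38 on Aug 19.
+14 hours and 33 minutes → arrive 16:11 UTC on Aug 19.
Flight 1 lands earlier by 28 hours 21 minutes.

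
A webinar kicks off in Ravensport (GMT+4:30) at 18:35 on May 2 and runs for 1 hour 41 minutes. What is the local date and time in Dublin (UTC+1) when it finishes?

16:46 on May 2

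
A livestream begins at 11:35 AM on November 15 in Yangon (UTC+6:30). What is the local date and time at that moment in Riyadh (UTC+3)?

8:05 AM on November 15

In UTC: 11:35 AM − 6:30 = 5:05 AM on Nov 15.
Riyadh is UTC+3:00: 5:05 AM + 3:00 = 8:05 AM on Nov 15.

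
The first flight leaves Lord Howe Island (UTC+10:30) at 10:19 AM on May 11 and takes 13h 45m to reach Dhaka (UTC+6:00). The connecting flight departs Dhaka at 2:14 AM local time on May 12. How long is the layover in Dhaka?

6 hours 40 minutes

Convert departure to UTC: 10:19 AM − 10:30 = 11:49 PM UTC on May 10.
Add 13 hours 45 minutes flight time → 1:34 PM UTC (May 11).
Dhaka is UTC+6:00, so local arrival = 1:34 PM + 6:00 = 7:34 PM on May 11.
Layover = 2:14 AM − 7:34 PM (+1 day) = 6 hours 40 minutes.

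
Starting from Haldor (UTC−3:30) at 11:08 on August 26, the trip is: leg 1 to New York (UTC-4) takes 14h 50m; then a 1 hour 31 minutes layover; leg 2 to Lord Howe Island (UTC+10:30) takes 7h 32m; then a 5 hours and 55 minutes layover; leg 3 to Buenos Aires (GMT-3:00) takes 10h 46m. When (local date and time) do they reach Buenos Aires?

04:12 on August 28

Convert departure to UTC: 11:08 + 3:30 = 14:38 UTC on Aug 26.
Add 14 hours and 50 minutes leg 1 → 05:28 UTC (Aug 27).
Add 1 hour and 31 minutes layover in New York → 06:59 UTC.
Add 7 hours 32 minutes leg 2 → 14:31 UTC.
Add 5 hours and 55 minutes layover in Lord Howe Island → 20:26 UTC.
Add 10 hours 46 minutes leg 3 → 07:12 UTC (Aug 28).
Buenos Aires is UTC−3:00, so local arrival = 07:12 − 3:00 = 04:12 on Aug 28.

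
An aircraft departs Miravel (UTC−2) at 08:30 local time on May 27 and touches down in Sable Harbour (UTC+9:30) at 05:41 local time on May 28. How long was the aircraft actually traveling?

9 hours 41 minutes

Departure in UTC: 08:30 + 2:00 = 10:30 on May 27.
Arrival in UTC: 05:41 − 9:30 = 20:11 on May 27.
Elapsed = 20:11 − 10:30 = 9 hours 41 minutes.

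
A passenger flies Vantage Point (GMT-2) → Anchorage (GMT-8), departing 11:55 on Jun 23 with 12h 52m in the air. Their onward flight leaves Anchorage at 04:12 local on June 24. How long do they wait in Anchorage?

Convert departure to UTC: 11:55 + 2:00 = 13:55 UTC on Jun 23.
Add 12 hours and 52 minutes flight time → 02:47 UTC (Jun 24).
Anchorage is UTC−8:00, so local arrival = 02:47 − 8:00 = 18:47 on Jun 23.
Layover = 04:12 − 18:47 (+1 day) = 9 hours 25 minutes.

9 hours 25 minutes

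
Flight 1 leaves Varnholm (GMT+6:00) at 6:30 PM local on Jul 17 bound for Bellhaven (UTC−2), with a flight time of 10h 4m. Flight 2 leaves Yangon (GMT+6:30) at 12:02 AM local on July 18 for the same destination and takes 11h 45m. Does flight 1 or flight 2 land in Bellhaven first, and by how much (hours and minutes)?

the first, by 6 hours 43 minutes

Flight 1 in UTC: 6:30 PM − 6:00 = 12:30 PM on Jul 17.
+10 hours and 4 minutes → arrive 10:34 PM UTC on Jul 17.
Flight 2 in UTC: 12:02 AM − 6:30 = 5:32 PM on Jul 17.
+11 hours 45 minutes → arrive 5:17 AM UTC on Jul 18.
Flight 1 lands earlier by 6 hours 43 minutes.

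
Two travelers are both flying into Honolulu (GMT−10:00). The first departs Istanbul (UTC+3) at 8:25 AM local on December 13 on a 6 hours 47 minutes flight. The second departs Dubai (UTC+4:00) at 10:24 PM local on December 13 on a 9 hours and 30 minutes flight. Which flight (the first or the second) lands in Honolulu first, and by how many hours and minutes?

the first, by 15 hours 42 minutes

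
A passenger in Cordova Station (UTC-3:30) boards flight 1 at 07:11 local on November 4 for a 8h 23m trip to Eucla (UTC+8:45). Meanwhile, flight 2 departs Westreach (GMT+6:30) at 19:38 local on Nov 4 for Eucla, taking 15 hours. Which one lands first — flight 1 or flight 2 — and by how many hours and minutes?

Flight 1 in UTC: 07:11 + 3:30 = 10:41 on Nov 4.
+8 hours 23 minutes → arrive 19:04 UTC on Nov 4.
Flight 2 in UTC: 19:38 − 6:30 = 13:08 on Nov 4.
+15 hours → arrive 04:08 UTC on Nov 5.
Flight 1 lands earlier by 9 hours 4 minutes.

the first, by 9 hours 4 minutes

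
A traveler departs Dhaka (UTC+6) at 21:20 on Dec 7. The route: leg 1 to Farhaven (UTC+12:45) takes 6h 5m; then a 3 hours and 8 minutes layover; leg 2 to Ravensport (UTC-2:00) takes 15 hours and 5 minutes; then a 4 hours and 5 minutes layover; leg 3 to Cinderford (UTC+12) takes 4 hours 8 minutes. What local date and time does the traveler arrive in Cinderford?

11:51 on December 9

Convert departure to UTC: 21:20 − 6:00 = 15:20 UTC on Dec 7.
Add 6 hours 5 minutes leg 1 → 21:25 UTC.
Add 3 hours 8 minutes layover in Farhaven → 00:33 UTC (Dec 8).
Add 15 hours 5 minutes leg 2 → 15:38 UTC.
Add 4 hours and 5 minutes layover in Ravensport → 19:43 UTC.
Add 4 hours and 8 minutes leg 3 → 23:51 UTC.
Cinderford is UTC+12:00, so local arrival = 23:51 + 12:00 = 11:51 on Dec 9.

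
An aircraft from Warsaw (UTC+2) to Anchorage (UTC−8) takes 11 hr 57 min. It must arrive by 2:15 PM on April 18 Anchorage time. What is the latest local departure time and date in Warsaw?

12:18 PM on April 18

Target arrival in UTC: 2:15 PM + 8:00 = 10:15 PM on Apr 18.
Subtract 11 hours 57 minutes → departure 10:18 AM UTC on Apr 18.
Warsaw is UTC+2:00: 10:18 AM + 2:00 = 12:18 PM on Apr 18.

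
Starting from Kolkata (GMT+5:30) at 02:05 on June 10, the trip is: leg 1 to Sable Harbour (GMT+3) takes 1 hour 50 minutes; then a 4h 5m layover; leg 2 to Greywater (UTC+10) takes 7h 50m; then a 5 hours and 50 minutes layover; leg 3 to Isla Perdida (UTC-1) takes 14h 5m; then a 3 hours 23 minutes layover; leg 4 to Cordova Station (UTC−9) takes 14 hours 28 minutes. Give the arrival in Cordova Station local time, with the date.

15:06 on June 11

Convert departure to UTC: 02:05 − 5:30 = 20:35 UTC on Jun 9.
Add 1 hour 50 minutes leg 1 → 22:25 UTC.
Add 4 hours and 5 minutes layover in Sable Harbour → 02:30 UTC (Jun 10).
Add 7 hours and 50 minutes leg 2 → 10:20 UTC.
Add 5 hours and 50 minutes layover in Greywater → 16:10 UTC.
Add 14 hours 5 minutes leg 3 → 06:15 UTC (Jun 11).
Add 3 hours 23 minutes layover in Isla Perdida → 09:38 UTC.
Add 14 hours and 28 minutes leg 4 → 00:06 UTC (Jun 12).
Cordova Station is UTC−9:00, so local arrival = 00:06 − 9:00 = 15:06 on Jun 11.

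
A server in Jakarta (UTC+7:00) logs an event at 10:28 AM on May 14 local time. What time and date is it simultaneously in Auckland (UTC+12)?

3:28 PM on May 14

In UTC: 10:28 AM − 7:00 = 3:28 AM on May 14.
Auckland is UTC+12:00: 3:28 AM + 12:00 = 3:28 PM on May 14.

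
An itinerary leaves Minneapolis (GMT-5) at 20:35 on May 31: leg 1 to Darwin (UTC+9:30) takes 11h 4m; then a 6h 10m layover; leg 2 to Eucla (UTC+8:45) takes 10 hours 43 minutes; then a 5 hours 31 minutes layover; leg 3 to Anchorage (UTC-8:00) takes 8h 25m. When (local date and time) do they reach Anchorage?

11:28 on June 2

Convert departure to UTC: 20:35 + 5:00 = 01:35 UTC on Jun 1.
Add 11 hours 4 minutes leg 1 → 12:39 UTC.
Add 6 hours and 10 minutes layover in Darwin → 18:49 UTC.
Add 10 hours 43 minutes leg 2 → 05:32 UTC (Jun 2).
Add 5 hours and 31 minutes layover in Eucla → 11:03 UTC.
Add 8 hours and 25 minutes leg 3 → 19:28 UTC.
Anchorage is UTC−8:00, so local arrival = 19:28 − 8:00 = 11:28 on Jun 2.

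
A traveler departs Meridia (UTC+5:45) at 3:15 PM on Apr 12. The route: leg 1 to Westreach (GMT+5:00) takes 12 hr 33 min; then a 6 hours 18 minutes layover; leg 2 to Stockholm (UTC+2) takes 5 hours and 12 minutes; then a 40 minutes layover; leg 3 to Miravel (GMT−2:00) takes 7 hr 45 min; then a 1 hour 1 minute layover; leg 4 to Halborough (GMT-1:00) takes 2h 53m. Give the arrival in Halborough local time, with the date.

Convert departure to UTC: 3:15 PM − 5:45 = 9:30 AM UTC on Apr 12.
Add 12 hours and 33 minutes leg 1 → 10:03 PM UTC.
Add 6 hours 18 minutes layover in Westreach → 4:21 AM UTC (Apr 13).
Add 5 hours and 12 minutes leg 2 → 9:33 AM UTC.
Add 40 minutes layover in Stockholm → 10:13 AM UTC.
Add 7 hours and 45 minutes leg 3 → 5:58 PM UTC.
Add 1 hour and 1 minute layover in Miravel → 6:59 PM UTC.
Add 2 hours 53 minutes leg 4 → 9:52 PM UTC.
Halborough is UTC−1:00, so local arrival = 9:52 PM − 1:00 = 8:52 PM on Apr 13.

8:52 PM on April 13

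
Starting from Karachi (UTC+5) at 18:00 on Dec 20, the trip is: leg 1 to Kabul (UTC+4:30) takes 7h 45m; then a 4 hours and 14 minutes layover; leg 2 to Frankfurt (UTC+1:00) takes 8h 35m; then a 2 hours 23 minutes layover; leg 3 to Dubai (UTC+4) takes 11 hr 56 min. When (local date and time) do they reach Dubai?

Convert departure to UTC: 18:00 − 5:00 = 13:00 UTC on Dec 20.
Add 7 hours and 45 minutes leg 1 → 20:45 UTC.
Add 4 hours 14 minutes layover in Kabul → 00:59 UTC (Dec 21).
Add 8 hours 35 minutes leg 2 → 09:34 UTC.
Add 2 hours and 23 minutes layover in Frankfurt → 11:57 UTC.
Add 11 hours and 56 minutes leg 3 → 23:53 UTC.
Dubai is UTC+4:00, so local arrival = 23:53 + 4:00 = 03:53 on Dec 22.

03:53 on Dec 22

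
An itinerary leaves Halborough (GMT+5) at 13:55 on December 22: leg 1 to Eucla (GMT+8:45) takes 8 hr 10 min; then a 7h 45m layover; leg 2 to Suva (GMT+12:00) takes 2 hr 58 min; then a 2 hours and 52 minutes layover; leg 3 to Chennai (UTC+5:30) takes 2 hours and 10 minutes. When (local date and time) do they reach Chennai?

14:20 on December 23

Convert departure to UTC: 13:55 − 5:00 = 08:55 UTC on Dec 22.
Add 8 hours 10 minutes leg 1 → 17:05 UTC.
Add 7 hours 45 minutes layover in Eucla → 00:50 UTC (Dec 23).
Add 2 hours and 58 minutes leg 2 → 03:48 UTC.
Add 2 hours 52 minutes layover in Suva → 06:40 UTC.
Add 2 hours 10 minutes leg 3 → 08:50 UTC.
Chennai is UTC+5:30, so local arrival = 08:50 + 5:30 = 14:20 on Dec 23.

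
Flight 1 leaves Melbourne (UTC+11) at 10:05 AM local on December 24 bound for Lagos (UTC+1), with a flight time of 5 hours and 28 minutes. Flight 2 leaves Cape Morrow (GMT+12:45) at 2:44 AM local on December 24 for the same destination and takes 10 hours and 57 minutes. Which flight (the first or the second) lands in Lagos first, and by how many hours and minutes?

the second, by 3 hours 37 minutes

Flight 1 in UTC: 10:05 AM − 11:00 = 11:05 PM on Dec 23.
+5 hours and 28 minutes → arrive 4:33 AM UTC on Dec 24.
Flight 2 in UTC: 2:44 AM − 12:45 = 1:59 PM on Dec 23.
+10 hours and 57 minutes → arrive 12:56 AM UTC on Dec 24.
Flight 2 lands earlier by 3 hours 37 minutes.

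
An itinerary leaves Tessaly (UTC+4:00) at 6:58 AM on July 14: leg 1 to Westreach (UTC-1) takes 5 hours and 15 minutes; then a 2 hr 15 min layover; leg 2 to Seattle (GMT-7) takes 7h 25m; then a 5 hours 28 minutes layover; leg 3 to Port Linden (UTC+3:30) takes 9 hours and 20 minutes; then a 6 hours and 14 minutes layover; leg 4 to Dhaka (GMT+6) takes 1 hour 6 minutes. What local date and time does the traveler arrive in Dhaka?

10:01 PM on July 15

Convert departure to UTC: 6:58 AM − 4:00 = 2:58 AM UTC on Jul 14.
Add 5 hours and 15 minutes leg 1 → 8:13 AM UTC.
Add 2 hours and 15 minutes layover in Westreach → 10:28 AM UTC.
Add 7 hours and 25 minutes leg 2 → 5:53 PM UTC.
Add 5 hours and 28 minutes layover in Seattle → 11:21 PM UTC.
Add 9 hours and 20 minutes leg 3 → 8:41 AM UTC (Jul 15).
Add 6 hours and 14 minutes layover in Port Linden → 2:55 PM UTC.
Add 1 hour and 6 minutes leg 4 → 4:01 PM UTC.
Dhaka is UTC+6:00, so local arrival = 4:01 PM + 6:00 = 10:01 PM on Jul 15.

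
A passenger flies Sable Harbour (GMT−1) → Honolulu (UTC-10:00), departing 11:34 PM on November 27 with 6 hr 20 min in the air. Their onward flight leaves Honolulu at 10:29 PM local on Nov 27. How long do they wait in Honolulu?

1 hour 35 minutes

Convert departure to UTC: 11:34 PM + 1:00 = 12:34 AM UTC on Nov 28.
Add 6 hours 20 minutes flight time → 6:54 AM UTC.
Honolulu is UTC−10:00, so local arrival = 6:54 AM − 10:00 = 8:54 PM on Nov 27.
Layover = 10:29 PM − 8:54 PM = 1 hour 35 minutes.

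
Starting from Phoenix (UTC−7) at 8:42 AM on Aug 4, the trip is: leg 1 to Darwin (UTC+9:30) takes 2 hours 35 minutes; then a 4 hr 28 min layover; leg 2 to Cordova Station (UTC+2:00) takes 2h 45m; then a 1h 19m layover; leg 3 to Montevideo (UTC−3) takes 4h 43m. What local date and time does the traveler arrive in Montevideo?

Convert departure to UTC: 8:42 AM + 7:00 = 3:42 PM UTC on Aug 4.
Add 2 hours 35 minutes leg 1 → 6:17 PM UTC.
Add 4 hours 28 minutes layover in Darwin → 10:45 PM UTC.
Add 2 hours 45 minutes leg 2 → 1:30 AM UTC (Aug 5).
Add 1 hour 19 minutes layover in Cordova Station → 2:49 AM UTC.
Add 4 hours and 43 minutes leg 3 → 7:32 AM UTC.
Montevideo is UTC−3:00, so local arrival = 7:32 AM − 3:00 = 4:32 AM on Aug 5.

4:32 AM on Aug 5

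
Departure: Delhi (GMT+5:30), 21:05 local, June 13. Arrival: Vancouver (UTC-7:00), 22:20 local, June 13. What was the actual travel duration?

13 hours 45 minutes

Departure in UTC: 21:05 − 5:30 = 15:35 on Jun 13.
Arrival in UTC: 22:20 + 7:00 = 05:20 on Jun 14.
Elapsed = 05:20 − 15:35 (+1 day) = 13 hours 45 minutes.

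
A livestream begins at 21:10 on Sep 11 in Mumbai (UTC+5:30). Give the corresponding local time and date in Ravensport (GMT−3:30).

In UTC: 21:10 − 5:30 = 15:40 on Sep 11.
Ravensport is UTC−3:30: 15:40 − 3:30 = 12:10 on Sep 11.

12:10 on Sep 11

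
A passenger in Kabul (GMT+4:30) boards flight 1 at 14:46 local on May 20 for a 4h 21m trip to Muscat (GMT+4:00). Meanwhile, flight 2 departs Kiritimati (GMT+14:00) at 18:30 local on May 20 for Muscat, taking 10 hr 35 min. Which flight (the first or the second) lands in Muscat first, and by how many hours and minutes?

Flight 1 in UTC: 14:46 − 4:30 = 10:16 on May 20.
+4 hours 21 minutes → arrive 14:37 UTC on May 20.
Flight 2 in UTC: 18:30 − 14:00 = 04:30 on May 20.
+10 hours 35 minutes → arrive 15:05 UTC on May 20.
Flight 1 lands earlier by 28 minutes.

the first, by 28 minutes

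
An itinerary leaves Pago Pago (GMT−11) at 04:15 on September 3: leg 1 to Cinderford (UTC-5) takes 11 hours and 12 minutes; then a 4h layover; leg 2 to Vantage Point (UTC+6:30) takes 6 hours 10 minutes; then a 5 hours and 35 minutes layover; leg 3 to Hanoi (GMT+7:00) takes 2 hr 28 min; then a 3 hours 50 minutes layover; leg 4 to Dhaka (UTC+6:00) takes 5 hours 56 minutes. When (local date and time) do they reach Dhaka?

12:26 on Sep 5

Convert departure to UTC: 04:15 + 11:00 = 15:15 UTC on Sep 3.
Add 11 hours and 12 minutes leg 1 → 02:27 UTC (Sep 4).
Add 4 hours layover in Cinderford → 06:27 UTC.
Add 6 hours and 10 minutes leg 2 → 12:37 UTC.
Add 5 hours 35 minutes layover in Vantage Point → 18:12 UTC.
Add 2 hours 28 minutes leg 3 → 20:40 UTC.
Add 3 hours and 50 minutes layover in Hanoi → 00:30 UTC (Sep 5).
Add 5 hours 56 minutes leg 4 → 06:26 UTC.
Dhaka is UTC+6:00, so local arrival = 06:26 + 6:00 = 12:26 on Sep 5.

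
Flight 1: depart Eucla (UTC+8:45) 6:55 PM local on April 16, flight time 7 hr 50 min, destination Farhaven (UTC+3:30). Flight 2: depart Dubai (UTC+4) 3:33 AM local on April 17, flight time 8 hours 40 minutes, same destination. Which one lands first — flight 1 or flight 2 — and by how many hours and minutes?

Flight 1 in UTC: 6:55 PM − 8:45 = 10:10 AM on Apr 16.
+7 hours and 50 minutes → arrive 6:00 PM UTC on Apr 16.
Flight 2 in UTC: 3:33 AM − 4:00 = 11:33 PM on Apr 16.
+8 hours and 40 minutes → arrive 8:13 AM UTC on Apr 17.
Flight 1 lands earlier by 14 hours 13 minutes.

the first, by 14 hours 13 minutes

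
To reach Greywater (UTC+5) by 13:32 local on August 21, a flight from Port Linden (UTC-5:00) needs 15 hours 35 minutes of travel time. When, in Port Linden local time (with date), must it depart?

11:57 on August 20

Target arrival in UTC: 13:32 − 5:00 = 08:32 on Aug 21.
Subtract 15 hours and 35 minutes → departure 16:57 UTC on Aug 20.
Port Linden is UTC−5:00: 16:57 − 5:00 = 11:57 on Aug 20.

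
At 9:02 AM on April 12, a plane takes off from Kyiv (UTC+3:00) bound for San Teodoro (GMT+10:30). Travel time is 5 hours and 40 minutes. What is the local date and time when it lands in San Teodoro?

10:12 PM on April 12

Convert departure to UTC: 9:02 AM − 3:00 = 6:02 AM UTC on Apr 12.
Add 5 hours and 40 minutes travel time → 11:42 AM UTC.
San Teodoro is UTC+10:30, so local arrival = 11:42 AM + 10:30 = 10:12 PM on Apr 12.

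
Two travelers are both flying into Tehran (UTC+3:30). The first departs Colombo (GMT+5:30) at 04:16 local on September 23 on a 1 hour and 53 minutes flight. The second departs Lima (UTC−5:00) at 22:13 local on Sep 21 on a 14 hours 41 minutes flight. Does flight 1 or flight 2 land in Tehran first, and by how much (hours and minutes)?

the second, by 6 hours 45 minutes

Flight 1 in UTC: 04:16 − 5:30 = 22:46 on Sep 22.
+1 hour 53 minutes → arrive 00:39 UTC on Sep 23.
Flight 2 in UTC: 22:13 + 5:00 = 03:13 on Sep 22.
+14 hours 41 minutes → arrive 17:54 UTC on Sep 22.
Flight 2 lands earlier by 6 hours 45 minutes.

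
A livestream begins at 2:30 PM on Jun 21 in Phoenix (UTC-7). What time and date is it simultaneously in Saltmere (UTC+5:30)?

Saltmere is 12:30 ahead of Phoenix.
Shift by the zone difference: 2:30 PM + 12:30 = 3:00 AM on Jun 22 in Saltmere.

3:00 AM on June 22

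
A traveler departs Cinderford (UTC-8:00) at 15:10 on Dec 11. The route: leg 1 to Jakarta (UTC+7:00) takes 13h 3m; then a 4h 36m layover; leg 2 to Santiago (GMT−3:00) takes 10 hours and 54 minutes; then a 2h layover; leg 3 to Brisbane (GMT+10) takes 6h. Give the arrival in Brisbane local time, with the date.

Convert departure to UTC: 15:10 + 8:00 = 23:10 UTC on Dec 11.
Add 13 hours 3 minutes leg 1 → 12:13 UTC (Dec 12).
Add 4 hours 36 minutes layover in Jakarta → 16:49 UTC.
Add 10 hours 54 minutes leg 2 → 03:43 UTC (Dec 13).
Add 2 hours layover in Santiago → 05:43 UTC.
Add 6 hours leg 3 → 11:43 UTC.
Brisbane is UTC+10:00, so local arrival = 11:43 + 10:00 = 21:43 on Dec 13.

21:43 on December 13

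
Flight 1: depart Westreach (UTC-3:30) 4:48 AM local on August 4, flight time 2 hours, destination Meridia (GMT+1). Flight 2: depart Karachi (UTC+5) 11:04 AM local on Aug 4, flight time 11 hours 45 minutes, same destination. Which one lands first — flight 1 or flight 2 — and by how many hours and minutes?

the first, by 7 hours 31 minutes

Flight 1 in UTC: 4:48 AM + 3:30 = 8:18 AM on Aug 4.
+2 hours → arrive 10:18 AM UTC on Aug 4.
Flight 2 in UTC: 11:04 AM − 5:00 = 6:04 AM on Aug 4.
+11 hours 45 minutes → arrive 5:49 PM UTC on Aug 4.
Flight 1 lands earlier by 7 hours 31 minutes.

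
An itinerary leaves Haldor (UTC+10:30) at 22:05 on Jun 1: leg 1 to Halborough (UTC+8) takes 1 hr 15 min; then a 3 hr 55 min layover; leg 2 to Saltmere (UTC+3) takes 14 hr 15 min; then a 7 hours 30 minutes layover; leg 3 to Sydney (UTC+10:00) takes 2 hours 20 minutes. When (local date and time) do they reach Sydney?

Convert departure to UTC: 22:05 − 10:30 = 11:35 UTC on Jun 1.
Add 1 hour 15 minutes leg 1 → 12:50 UTC.
Add 3 hours 55 minutes layover in Halborough → 16:45 UTC.
Add 14 hours 15 minutes leg 2 → 07:00 UTC (Jun 2).
Add 7 hours 30 minutes layover in Saltmere → 14:30 UTC.
Add 2 hours 20 minutes leg 3 → 16:50 UTC.
Sydney is UTC+10:00, so local arrival = 16:50 + 10:00 = 02:50 on Jun 3.

02:50 on Jun 3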